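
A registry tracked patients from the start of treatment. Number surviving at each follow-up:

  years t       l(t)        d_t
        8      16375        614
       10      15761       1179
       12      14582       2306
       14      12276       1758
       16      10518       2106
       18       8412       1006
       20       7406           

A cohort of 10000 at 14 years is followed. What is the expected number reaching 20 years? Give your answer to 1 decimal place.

6032.9

The relevant probability is 7406/12276 = 0.603291.
Expected number = 10000 × 0.603291 = 6032.9.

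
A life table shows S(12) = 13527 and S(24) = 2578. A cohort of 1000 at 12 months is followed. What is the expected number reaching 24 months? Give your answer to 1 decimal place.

The relevant probability is 2578/13527 = 0.190582.
Expected number = 1000 × 0.190582 = 190.6.

190.6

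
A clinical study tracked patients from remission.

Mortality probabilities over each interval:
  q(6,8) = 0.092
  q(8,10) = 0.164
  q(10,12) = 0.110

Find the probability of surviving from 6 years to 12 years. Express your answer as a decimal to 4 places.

0.6756

The overall survival probability is (1 − 0.092) × (1 − 0.164) × (1 − 0.110).
= 0.908 × 0.836 × 0.890 = 0.675588.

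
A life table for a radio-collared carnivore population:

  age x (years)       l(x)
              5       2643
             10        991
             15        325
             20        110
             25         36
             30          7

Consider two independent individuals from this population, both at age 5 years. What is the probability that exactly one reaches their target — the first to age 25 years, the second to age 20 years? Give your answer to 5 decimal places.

0.05411

p₁ = l(25)/l(5) = 36/2643 = 0.013621; p₂ = l(20)/l(5) = 110/2643 = 0.041619.
P(exactly one) = p₁(1−p₂) + (1−p₁)p₂ = 0.013054 + 0.041052 = 0.054106.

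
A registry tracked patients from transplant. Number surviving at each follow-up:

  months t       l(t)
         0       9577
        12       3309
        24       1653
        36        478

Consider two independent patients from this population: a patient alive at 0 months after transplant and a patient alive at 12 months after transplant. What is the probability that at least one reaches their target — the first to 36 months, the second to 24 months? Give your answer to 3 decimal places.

p₁ = l(36)/l(0) = 478/9577 = 0.049911; p₂ = l(24)/l(12) = 1653/3309 = 0.499547.
P(at least one) = 1 − (1−p₁)(1−p₂) = 1 − 0.950089 × 0.500453 = 0.524525.

0.525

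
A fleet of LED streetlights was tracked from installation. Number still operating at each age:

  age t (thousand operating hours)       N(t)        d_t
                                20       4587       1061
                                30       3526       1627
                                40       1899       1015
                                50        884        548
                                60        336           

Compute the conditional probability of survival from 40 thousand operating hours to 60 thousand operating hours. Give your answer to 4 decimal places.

The conditional survival probability is N(60)/N(40) = 336/1899 = 0.176935.

0.1769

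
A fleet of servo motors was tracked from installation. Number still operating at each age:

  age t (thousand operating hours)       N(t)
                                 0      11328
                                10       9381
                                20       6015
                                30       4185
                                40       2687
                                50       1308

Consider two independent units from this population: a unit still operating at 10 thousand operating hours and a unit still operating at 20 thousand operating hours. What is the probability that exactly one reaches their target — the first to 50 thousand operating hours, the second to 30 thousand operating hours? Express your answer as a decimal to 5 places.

p₁ = N(50)/N(10) = 1308/9381 = 0.139431; p₂ = N(30)/N(20) = 4185/6015 = 0.695761.
P(exactly one) = p₁(1−p₂) + (1−p₁)p₂ = 0.042420 + 0.598750 = 0.641171.

0.64117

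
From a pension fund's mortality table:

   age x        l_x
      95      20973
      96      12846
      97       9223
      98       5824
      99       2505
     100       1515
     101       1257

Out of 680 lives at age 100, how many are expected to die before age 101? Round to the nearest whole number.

116

The relevant probability is 1 − 1257/1515 = 0.170297.
Expected number = 680 × 0.170297 = 116.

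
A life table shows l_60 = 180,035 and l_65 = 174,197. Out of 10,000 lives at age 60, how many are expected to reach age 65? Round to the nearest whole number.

The relevant probability is 174,197/180,035 = 0.967573.
Expected number = 10,000 × 0.967573 = 9676.

9676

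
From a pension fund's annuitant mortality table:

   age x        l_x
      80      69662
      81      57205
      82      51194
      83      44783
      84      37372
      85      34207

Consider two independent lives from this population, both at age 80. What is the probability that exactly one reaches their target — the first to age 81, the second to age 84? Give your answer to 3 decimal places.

0.477

p₁ = l_81/l_80 = 57205/69662 = 0.821179; p₂ = l_84/l_80 = 37372/69662 = 0.536476.
P(exactly one) = p₁(1−p₂) + (1−p₁)p₂ = 0.380636 + 0.095933 = 0.476569.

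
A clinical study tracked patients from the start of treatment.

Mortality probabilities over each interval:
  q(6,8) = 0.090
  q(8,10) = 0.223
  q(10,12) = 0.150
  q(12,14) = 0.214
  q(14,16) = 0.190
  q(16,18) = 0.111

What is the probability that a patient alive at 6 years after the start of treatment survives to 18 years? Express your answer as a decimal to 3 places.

Chaining the interval survival probabilities: (1 − 0.090) × (1 − 0.223) × (1 − 0.150) × (1 − 0.214) × (1 − 0.190) × (1 − 0.111).
= 0.910 × 0.777 × 0.850 × 0.786 × 0.810 × 0.889 = 0.340166.

0.340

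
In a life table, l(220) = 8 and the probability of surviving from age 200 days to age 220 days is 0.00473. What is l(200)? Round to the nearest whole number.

l(200) = l(220) / p = 8 / 0.00473 = 1691.

1691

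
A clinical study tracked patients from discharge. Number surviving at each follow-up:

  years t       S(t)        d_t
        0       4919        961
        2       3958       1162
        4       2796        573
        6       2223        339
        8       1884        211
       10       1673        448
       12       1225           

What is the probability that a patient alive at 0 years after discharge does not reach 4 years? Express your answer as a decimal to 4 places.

P(die before 4 | alive at 0) = 1 − S(4)/S(0) = 1 − 2796/4919 = (2123)/4919 = 0.431592.

0.4316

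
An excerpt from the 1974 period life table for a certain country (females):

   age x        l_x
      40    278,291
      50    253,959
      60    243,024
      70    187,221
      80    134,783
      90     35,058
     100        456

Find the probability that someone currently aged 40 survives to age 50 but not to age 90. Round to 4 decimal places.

This is the probability of reaching 50 but not 90, conditional on being alive at 40: (l_50 − l_90) / l_40.
= (253,959 − 35,058) / 278,291 = 218,901 / 278,291 = 0.786590.

0.7866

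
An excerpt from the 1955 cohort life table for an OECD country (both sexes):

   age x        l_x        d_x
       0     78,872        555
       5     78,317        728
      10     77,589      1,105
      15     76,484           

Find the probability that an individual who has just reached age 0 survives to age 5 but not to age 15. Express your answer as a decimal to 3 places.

We want 5|10q0 = (l_5 − l_15)/l_0.
This is the probability of reaching 5 but not 15, conditional on being alive at 0: (l_5 − l_15) / l_0.
= (78,317 − 76,484) / 78,872 = 1,833 / 78,872 = 0.023240.

0.023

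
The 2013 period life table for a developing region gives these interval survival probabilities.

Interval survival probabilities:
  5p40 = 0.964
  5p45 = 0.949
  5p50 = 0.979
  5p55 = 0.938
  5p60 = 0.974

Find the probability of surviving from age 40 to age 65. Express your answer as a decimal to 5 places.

25p40 = 0.964 × 0.949 × 0.979 × 0.938 × 0.974.
= 0.818253.

0.81825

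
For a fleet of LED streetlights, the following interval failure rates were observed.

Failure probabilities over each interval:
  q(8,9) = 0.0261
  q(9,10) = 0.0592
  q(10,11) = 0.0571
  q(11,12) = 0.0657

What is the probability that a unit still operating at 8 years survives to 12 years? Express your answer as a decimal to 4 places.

Survival from 8 to 12 is the product of surviving each interval: (1 − 0.0261) × (1 − 0.0592) × (1 − 0.0571) × (1 − 0.0657).
= 0.9739 × 0.9408 × 0.9429 × 0.9343 = 0.807167.

0.8072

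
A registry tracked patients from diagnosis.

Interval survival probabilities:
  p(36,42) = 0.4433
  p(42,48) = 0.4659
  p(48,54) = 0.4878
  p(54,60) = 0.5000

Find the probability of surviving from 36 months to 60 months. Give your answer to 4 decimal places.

0.0504

Chaining the interval survival probabilities: 0.4433 × 0.4659 × 0.4878 × 0.5000.
= 0.050374.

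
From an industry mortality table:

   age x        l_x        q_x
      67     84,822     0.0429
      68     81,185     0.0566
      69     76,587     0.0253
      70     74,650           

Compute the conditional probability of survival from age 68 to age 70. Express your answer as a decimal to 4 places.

We want 2p68 = l_70/l_68.
The conditional survival probability is l_70/l_68 = 74,650/81,185 = 0.919505.

0.9195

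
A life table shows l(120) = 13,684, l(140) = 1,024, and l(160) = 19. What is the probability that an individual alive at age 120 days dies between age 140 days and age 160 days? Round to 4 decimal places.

0.0734

This is the probability of reaching 140 but not 160, conditional on being alive at 120: (l(140) − l(160)) / l(120).
= (1,024 − 19) / 13,684 = 1,005 / 13,684 = 0.073443.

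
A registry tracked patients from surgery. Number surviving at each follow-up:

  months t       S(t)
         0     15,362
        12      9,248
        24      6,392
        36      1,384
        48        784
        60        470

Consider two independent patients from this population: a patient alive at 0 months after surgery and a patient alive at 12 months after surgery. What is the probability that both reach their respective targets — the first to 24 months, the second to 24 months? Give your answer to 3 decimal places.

0.288

p₁ = S(24)/S(0) = 6,392/15,362 = 0.416092; p₂ = S(24)/S(12) = 6,392/9,248 = 0.691176.
P(both) = p₁ × p₂ = 0.416092 × 0.691176 = 0.287593.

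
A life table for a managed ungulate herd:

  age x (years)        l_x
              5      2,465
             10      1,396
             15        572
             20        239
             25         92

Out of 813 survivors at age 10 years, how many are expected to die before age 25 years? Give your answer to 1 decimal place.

759.4

The relevant probability is 1 − 92/1,396 = 0.934097.
Expected number = 813 × 0.934097 = 759.4.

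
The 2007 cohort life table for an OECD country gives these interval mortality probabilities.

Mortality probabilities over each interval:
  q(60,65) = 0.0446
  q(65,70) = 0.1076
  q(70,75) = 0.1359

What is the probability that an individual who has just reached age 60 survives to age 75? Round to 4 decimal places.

0.7367

P(survive 60→75) = (1 − 0.0446) × (1 − 0.1076) × (1 − 0.1359).
= 0.9554 × 0.8924 × 0.8641 = 0.736731.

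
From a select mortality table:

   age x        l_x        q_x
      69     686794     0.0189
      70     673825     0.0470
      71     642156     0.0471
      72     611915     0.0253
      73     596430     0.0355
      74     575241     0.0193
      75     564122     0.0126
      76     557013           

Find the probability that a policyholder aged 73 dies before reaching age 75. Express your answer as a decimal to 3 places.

P(die before 75 | alive at 73) = 1 − l_75/l_73 = 1 − 564122/596430 = (32308)/596430 = 0.054169.

0.054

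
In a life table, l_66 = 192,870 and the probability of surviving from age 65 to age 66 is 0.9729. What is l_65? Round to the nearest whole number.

l_65 = l_66 / p = 192,870 / 0.9729 = 198242.

198242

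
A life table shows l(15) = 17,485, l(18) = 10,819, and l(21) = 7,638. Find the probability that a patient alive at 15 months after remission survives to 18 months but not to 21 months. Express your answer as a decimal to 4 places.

0.1819

This is the probability of reaching 18 but not 21, conditional on being alive at 15: (l(18) − l(21)) / l(15).
= (10,819 − 7,638) / 17,485 = 3,181 / 17,485 = 0.181927.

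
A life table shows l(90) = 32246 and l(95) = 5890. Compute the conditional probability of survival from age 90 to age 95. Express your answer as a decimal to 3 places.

The conditional survival probability is l(95)/l(90) = 5890/32246 = 0.182658.

0.183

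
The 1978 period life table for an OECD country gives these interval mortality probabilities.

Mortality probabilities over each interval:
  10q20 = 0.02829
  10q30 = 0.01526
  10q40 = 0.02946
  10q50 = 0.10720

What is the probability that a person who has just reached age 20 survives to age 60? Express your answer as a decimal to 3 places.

0.829

Survival from 20 to 60 is the product of surviving each interval: (1 − 0.02829) × (1 − 0.01526) × (1 − 0.02946) × (1 − 0.10720).
= 0.97171 × 0.98474 × 0.97054 × 0.89280 = 0.829136.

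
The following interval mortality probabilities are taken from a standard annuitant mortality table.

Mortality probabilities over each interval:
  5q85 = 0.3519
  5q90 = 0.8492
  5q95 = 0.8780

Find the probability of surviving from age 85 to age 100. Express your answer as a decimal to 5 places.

0.01192

15p85 = (1 − 0.3519) × (1 − 0.8492) × (1 − 0.8780).
= 0.6481 × 0.1508 × 0.1220 = 0.011923.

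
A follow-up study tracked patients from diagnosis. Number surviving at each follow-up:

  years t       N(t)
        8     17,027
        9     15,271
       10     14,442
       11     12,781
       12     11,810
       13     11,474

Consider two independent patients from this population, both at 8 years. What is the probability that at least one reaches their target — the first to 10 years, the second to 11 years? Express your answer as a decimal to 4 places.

p₁ = N(10)/N(8) = 14,442/17,027 = 0.848182; p₂ = N(11)/N(8) = 12,781/17,027 = 0.750631.
P(at least one) = 1 − (1−p₁)(1−p₂) = 1 − 0.151818 × 0.249369 = 0.962141.

0.9621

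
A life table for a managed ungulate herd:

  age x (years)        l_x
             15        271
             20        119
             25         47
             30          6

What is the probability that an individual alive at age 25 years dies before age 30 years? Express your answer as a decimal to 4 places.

0.8723

P(die before 30 | alive at 25) = 1 − l_30/l_25 = 1 − 6/47 = (41)/47 = 0.872340.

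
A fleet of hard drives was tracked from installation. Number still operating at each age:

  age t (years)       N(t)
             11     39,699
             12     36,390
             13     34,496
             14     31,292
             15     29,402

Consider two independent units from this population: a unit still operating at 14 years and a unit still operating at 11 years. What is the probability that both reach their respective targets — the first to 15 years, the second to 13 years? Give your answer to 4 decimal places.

p₁ = N(15)/N(14) = 29,402/31,292 = 0.939601; p₂ = N(13)/N(11) = 34,496/39,699 = 0.868939.
P(both) = p₁ × p₂ = 0.939601 × 0.868939 = 0.816456.

0.8165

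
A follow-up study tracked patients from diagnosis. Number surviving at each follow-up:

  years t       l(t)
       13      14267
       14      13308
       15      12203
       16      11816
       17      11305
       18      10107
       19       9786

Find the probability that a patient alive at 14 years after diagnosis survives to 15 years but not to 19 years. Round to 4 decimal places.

0.1816

This is the probability of reaching 15 but not 19, conditional on being alive at 14: (l(15) − l(19)) / l(14).
= (12203 − 9786) / 13308 = 2417 / 13308 = 0.181620.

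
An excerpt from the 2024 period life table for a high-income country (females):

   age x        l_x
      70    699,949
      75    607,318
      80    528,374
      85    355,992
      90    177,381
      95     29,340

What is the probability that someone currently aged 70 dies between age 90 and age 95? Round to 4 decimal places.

This is the probability of reaching 90 but not 95, conditional on being alive at 70: (l_90 − l_95) / l_70.
= (177,381 − 29,340) / 699,949 = 148,041 / 699,949 = 0.211503.

0.2115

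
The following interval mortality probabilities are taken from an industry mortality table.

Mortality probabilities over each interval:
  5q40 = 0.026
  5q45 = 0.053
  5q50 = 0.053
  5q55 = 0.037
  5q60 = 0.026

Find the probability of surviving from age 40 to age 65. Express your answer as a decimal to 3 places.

25p40 = (1 − 0.026) × (1 − 0.053) × (1 − 0.053) × (1 − 0.037) × (1 − 0.026).
= 0.974 × 0.947 × 0.947 × 0.963 × 0.974 = 0.819302.

0.819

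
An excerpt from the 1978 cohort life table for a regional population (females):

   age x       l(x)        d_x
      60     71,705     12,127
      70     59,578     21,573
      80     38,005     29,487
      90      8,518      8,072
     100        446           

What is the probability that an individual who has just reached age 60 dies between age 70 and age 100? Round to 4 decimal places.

0.8247

This is the probability of reaching 70 but not 100, conditional on being alive at 60: (l(70) − l(100)) / l(60).
= (59,578 − 446) / 71,705 = 59,132 / 71,705 = 0.824657.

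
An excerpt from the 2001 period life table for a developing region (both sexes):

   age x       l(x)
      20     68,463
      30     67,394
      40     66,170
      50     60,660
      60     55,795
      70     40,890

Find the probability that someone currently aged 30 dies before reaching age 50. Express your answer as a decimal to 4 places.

P(die before 50 | alive at 30) = 1 − l(50)/l(30) = 1 − 60,660/67,394 = (6,734)/67,394 = 0.099920.

0.0999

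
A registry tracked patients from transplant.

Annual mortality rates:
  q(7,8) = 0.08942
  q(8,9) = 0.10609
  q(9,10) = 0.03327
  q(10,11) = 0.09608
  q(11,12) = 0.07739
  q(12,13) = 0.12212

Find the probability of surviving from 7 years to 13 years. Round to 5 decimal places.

Survival from 7 to 13 is the product of surviving each interval: (1 − 0.08942) × (1 − 0.10609) × (1 − 0.03327) × (1 − 0.09608) × (1 − 0.07739) × (1 − 0.12212).
= 0.91058 × 0.89391 × 0.96673 × 0.90392 × 0.92261 × 0.87788 = 0.576103.

0.57610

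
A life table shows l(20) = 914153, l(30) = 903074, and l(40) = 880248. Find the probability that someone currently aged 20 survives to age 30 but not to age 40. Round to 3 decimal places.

0.025

This is the probability of reaching 30 but not 40, conditional on being alive at 20: (l(30) − l(40)) / l(20).
= (903074 − 880248) / 914153 = 22826 / 914153 = 0.024970.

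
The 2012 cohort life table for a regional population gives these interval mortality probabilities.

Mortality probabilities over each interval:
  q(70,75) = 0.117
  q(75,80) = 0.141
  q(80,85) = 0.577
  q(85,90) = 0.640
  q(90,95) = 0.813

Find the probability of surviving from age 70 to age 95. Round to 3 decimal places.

The overall survival probability is (1 − 0.117) × (1 − 0.141) × (1 − 0.577) × (1 − 0.640) × (1 − 0.813).
= 0.883 × 0.859 × 0.423 × 0.360 × 0.187 = 0.021599.

0.022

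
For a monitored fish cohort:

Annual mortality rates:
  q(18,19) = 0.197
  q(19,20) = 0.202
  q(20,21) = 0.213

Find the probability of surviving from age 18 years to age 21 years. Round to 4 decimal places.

0.5043

Chaining the interval survival probabilities: (1 − 0.197) × (1 − 0.202) × (1 − 0.213).
= 0.803 × 0.798 × 0.787 = 0.504305.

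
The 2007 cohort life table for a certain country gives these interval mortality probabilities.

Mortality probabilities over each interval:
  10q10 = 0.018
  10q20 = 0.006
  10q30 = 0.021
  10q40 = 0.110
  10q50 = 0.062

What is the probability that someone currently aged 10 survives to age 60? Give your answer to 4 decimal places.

Survival from 10 to 60 is the product of surviving each interval: (1 − 0.018) × (1 − 0.006) × (1 − 0.021) × (1 − 0.110) × (1 − 0.062).
= 0.982 × 0.994 × 0.979 × 0.890 × 0.938 = 0.797762.

0.7978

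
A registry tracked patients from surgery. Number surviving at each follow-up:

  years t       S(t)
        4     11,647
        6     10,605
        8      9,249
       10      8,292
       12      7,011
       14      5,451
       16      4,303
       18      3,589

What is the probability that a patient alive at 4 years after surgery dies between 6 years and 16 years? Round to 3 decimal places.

This is the probability of reaching 6 but not 16, conditional on being alive at 4: (S(6) − S(16)) / S(4).
= (10,605 − 4,303) / 11,647 = 6,302 / 11,647 = 0.541084.

0.541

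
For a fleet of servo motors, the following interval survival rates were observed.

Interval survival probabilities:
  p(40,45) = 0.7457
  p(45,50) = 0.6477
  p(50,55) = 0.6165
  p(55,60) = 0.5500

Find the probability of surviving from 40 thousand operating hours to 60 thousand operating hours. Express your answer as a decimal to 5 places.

Chaining the interval survival probabilities: 0.7457 × 0.6477 × 0.6165 × 0.5500.
= 0.163770.

0.16377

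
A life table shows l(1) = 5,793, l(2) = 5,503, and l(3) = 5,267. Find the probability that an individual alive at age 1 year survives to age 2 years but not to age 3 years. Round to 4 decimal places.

This is the probability of reaching 2 but not 3, conditional on being alive at 1: (l(2) − l(3)) / l(1).
= (5,503 − 5,267) / 5,793 = 236 / 5,793 = 0.040739.

0.0407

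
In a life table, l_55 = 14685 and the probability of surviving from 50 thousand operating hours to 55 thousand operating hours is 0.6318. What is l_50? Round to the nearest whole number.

23243

l_50 = l_55 / p = 14685 / 0.6318 = 23243.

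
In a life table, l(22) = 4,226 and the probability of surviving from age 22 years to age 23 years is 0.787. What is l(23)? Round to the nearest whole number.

l(23) = l(22) × p = 4,226 × 0.787 = 3326.

3326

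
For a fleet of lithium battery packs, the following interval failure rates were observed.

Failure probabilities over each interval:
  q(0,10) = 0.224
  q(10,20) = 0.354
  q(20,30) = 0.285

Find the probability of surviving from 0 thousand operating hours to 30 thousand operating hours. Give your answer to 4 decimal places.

0.3584

P(survive 0→30) = (1 − 0.224) × (1 − 0.354) × (1 − 0.285).
= 0.776 × 0.646 × 0.715 = 0.358427.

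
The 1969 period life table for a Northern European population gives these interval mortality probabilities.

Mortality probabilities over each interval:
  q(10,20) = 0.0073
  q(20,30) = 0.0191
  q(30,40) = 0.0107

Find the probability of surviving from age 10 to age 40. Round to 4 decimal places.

Survival from 10 to 40 is the product of surviving each interval: (1 − 0.0073) × (1 − 0.0191) × (1 − 0.0107).
= 0.9927 × 0.9809 × 0.9893 = 0.963320.

0.9633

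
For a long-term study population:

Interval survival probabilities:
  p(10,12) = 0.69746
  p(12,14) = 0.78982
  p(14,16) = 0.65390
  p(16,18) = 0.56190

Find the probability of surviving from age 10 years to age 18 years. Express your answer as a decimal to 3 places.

Chaining the interval survival probabilities: 0.69746 × 0.78982 × 0.65390 × 0.56190.
= 0.202403.

0.202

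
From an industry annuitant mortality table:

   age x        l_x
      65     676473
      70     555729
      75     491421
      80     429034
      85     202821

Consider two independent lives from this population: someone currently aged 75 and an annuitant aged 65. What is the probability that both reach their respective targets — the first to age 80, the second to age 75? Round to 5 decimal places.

p₁ = l_80/l_75 = 429034/491421 = 0.873048; p₂ = l_75/l_65 = 491421/676473 = 0.726446.
P(both) = p₁ × p₂ = 0.873048 × 0.726446 = 0.634222.

0.63422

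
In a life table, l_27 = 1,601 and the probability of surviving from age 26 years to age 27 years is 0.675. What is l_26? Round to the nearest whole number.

2372

l_26 = l_27 / p = 1,601 / 0.675 = 2372.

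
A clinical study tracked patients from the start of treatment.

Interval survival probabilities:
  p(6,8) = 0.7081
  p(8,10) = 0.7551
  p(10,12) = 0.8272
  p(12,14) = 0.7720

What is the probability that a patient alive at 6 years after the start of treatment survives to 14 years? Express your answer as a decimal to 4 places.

P(survive 6→14) = 0.7081 × 0.7551 × 0.8272 × 0.7720.
= 0.341450.

0.3414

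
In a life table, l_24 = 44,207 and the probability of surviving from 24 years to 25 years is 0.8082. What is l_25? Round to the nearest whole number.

l_25 = l_24 × p = 44,207 × 0.8082 = 35728.

35728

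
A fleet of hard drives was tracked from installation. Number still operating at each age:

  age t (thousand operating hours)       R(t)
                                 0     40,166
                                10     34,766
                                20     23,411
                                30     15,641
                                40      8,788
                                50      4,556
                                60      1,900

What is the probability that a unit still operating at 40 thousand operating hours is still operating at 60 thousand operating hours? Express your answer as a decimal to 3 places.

The conditional survival probability is R(60)/R(40) = 1,900/8,788 = 0.216204.

0.216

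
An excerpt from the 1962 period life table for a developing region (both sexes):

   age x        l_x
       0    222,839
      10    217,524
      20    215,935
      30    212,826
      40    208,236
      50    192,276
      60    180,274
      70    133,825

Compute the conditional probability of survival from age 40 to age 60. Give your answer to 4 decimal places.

We want 20p40 = l_60/l_40.
The conditional survival probability is l_60/l_40 = 180,274/208,236 = 0.865720.

0.8657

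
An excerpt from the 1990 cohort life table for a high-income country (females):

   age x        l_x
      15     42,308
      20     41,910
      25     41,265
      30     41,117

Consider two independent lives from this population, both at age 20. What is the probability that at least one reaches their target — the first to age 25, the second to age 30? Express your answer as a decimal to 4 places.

0.9997

p₁ = l_25/l_20 = 41,265/41,910 = 0.984610; p₂ = l_30/l_20 = 41,117/41,910 = 0.981079.
P(at least one) = 1 − (1−p₁)(1−p₂) = 1 − 0.015390 × 0.018921 = 0.999709.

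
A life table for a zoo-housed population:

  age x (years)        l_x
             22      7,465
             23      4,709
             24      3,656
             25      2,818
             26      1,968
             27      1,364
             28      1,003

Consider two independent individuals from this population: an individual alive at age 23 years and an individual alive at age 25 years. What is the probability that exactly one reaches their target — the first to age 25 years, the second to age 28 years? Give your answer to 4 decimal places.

0.5284

p₁ = l_25/l_23 = 2,818/4,709 = 0.598429; p₂ = l_28/l_25 = 1,003/2,818 = 0.355926.
P(exactly one) = p₁(1−p₂) + (1−p₁)p₂ = 0.385433 + 0.142930 = 0.528362.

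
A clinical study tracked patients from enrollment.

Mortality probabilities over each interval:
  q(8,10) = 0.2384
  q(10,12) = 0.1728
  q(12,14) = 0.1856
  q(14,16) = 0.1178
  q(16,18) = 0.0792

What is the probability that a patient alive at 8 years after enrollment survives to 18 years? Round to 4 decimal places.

0.4168

Chaining the interval survival probabilities: (1 − 0.2384) × (1 − 0.1728) × (1 − 0.1856) × (1 − 0.1178) × (1 − 0.0792).
= 0.7616 × 0.8272 × 0.8144 × 0.8822 × 0.9208 = 0.416781.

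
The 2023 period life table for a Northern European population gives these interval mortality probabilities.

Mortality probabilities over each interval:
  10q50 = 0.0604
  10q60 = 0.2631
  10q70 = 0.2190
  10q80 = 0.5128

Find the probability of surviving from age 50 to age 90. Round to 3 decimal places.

40p50 = (1 − 0.0604) × (1 − 0.2631) × (1 − 0.2190) × (1 − 0.5128).
= 0.9396 × 0.7369 × 0.7810 × 0.4872 = 0.263457.

0.263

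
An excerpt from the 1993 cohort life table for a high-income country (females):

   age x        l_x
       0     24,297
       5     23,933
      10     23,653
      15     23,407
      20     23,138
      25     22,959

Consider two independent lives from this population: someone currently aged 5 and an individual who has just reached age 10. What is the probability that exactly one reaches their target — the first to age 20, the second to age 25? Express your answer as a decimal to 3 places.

p₁ = l_20/l_5 = 23,138/23,933 = 0.966782; p₂ = l_25/l_10 = 22,959/23,653 = 0.970659.
P(exactly one) = p₁(1−p₂) + (1−p₁)p₂ = 0.028366 + 0.032243 = 0.060610.

0.061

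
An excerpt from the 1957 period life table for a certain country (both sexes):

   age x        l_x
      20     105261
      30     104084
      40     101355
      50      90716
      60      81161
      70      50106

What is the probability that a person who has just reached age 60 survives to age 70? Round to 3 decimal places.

We want 10p60 = l_70/l_60.
The conditional survival probability is l_70/l_60 = 50106/81161 = 0.617365.

0.617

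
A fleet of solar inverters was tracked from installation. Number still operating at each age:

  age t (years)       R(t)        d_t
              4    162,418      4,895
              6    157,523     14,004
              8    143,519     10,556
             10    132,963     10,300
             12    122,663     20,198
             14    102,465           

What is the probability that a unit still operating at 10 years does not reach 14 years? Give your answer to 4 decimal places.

0.2294

P(fail before 14 | operational at 10) = 1 − R(14)/R(10) = 1 − 102,465/132,963 = (30,498)/132,963 = 0.229372.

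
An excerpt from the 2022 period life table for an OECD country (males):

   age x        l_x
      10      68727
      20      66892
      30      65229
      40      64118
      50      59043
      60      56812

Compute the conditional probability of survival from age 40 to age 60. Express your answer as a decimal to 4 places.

The conditional survival probability is l_60/l_40 = 56812/64118 = 0.886054.

0.8861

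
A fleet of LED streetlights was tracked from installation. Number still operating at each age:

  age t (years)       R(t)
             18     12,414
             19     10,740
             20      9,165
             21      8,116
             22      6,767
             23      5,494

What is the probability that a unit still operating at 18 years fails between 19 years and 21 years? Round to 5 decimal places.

0.21137

This is the probability of reaching 19 but not 21, conditional on being operational at 18: (R(19) − R(21)) / R(18).
= (10,740 − 8,116) / 12,414 = 2,624 / 12,414 = 0.211374.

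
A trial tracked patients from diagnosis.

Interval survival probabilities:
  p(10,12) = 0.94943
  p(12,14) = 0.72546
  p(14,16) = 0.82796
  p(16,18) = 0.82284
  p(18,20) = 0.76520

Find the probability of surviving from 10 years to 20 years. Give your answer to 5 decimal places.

0.35907

P(survive 10→20) = 0.94943 × 0.72546 × 0.82796 × 0.82284 × 0.76520.
= 0.359068.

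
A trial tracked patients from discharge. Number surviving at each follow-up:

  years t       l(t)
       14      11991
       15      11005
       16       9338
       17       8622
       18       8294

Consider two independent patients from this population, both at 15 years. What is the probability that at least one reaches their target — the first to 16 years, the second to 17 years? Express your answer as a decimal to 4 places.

0.9672

p₁ = l(16)/l(15) = 9338/11005 = 0.848523; p₂ = l(17)/l(15) = 8622/11005 = 0.783462.
P(at least one) = 1 − (1−p₁)(1−p₂) = 1 − 0.151477 × 0.216538 = 0.967199.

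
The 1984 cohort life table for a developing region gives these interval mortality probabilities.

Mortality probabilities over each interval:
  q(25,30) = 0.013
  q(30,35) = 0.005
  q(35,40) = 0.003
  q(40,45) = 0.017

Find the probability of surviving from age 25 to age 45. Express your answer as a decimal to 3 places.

Survival from 25 to 45 is the product of surviving each interval: (1 − 0.013) × (1 − 0.005) × (1 − 0.003) × (1 − 0.017).
= 0.987 × 0.995 × 0.997 × 0.983 = 0.962474.

0.962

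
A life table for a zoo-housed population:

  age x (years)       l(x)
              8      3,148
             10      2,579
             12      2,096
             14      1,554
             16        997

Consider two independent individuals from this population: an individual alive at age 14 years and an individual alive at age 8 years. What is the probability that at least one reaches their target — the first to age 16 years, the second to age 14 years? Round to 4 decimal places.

p₁ = l(16)/l(14) = 997/1,554 = 0.641570; p₂ = l(14)/l(8) = 1,554/3,148 = 0.493647.
P(at least one) = 1 − (1−p₁)(1−p₂) = 1 − 0.358430 × 0.506353 = 0.818508.

0.8185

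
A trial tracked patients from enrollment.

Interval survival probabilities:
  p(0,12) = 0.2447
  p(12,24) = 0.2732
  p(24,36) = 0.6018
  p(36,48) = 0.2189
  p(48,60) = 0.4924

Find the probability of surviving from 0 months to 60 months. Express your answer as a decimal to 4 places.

Survival from 0 to 60 is the product of surviving each interval: 0.2447 × 0.2732 × 0.6018 × 0.2189 × 0.4924.
= 0.004336.

0.0043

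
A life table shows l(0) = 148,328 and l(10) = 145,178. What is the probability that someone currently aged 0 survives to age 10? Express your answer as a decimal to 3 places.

0.979

The conditional survival probability is l(10)/l(0) = 145,178/148,328 = 0.978763.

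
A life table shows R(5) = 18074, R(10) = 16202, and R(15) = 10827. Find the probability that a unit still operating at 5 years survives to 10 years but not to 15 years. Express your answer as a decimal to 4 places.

This is the probability of reaching 10 but not 15, conditional on being operational at 5: (R(10) − R(15)) / R(5).
= (16202 − 10827) / 18074 = 5375 / 18074 = 0.297389.

0.2974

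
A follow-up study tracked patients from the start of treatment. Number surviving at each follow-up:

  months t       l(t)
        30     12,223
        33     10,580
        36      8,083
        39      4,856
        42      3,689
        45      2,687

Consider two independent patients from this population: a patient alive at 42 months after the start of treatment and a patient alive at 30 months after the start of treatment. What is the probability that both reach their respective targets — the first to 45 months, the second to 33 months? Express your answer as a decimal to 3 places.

p₁ = l(45)/l(42) = 2,687/3,689 = 0.728382; p₂ = l(33)/l(30) = 10,580/12,223 = 0.865581.
P(both) = p₁ × p₂ = 0.728382 × 0.865581 = 0.630474.

0.630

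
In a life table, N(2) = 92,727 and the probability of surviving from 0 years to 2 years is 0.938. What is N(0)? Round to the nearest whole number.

N(0) = N(2) / p = 92,727 / 0.938 = 98856.

98856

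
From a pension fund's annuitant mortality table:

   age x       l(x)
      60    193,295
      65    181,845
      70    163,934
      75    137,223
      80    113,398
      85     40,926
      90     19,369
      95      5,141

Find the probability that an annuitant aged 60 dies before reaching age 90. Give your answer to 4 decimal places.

P(die before 90 | alive at 60) = 1 − l(90)/l(60) = 1 − 19,369/193,295 = (173,926)/193,295 = 0.899796.

0.8998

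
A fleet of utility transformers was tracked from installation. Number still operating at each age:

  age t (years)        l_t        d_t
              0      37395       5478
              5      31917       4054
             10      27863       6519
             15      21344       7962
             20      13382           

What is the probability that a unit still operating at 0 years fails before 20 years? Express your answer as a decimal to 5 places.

0.64214

P(fail before 20 | operational at 0) = 1 − l_20/l_0 = 1 − 13382/37395 = (24013)/37395 = 0.642145.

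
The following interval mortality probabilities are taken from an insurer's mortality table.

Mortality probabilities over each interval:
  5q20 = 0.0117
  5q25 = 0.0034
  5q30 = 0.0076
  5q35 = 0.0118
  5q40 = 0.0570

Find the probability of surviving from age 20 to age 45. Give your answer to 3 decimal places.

The overall survival probability is (1 − 0.0117) × (1 − 0.0034) × (1 − 0.0076) × (1 − 0.0118) × (1 − 0.0570).
= 0.9883 × 0.9966 × 0.9924 × 0.9882 × 0.9430 = 0.910863.

0.911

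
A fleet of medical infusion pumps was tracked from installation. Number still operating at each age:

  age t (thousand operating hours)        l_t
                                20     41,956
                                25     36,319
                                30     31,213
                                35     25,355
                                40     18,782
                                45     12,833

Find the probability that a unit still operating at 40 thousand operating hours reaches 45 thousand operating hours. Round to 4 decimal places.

0.6833

The conditional survival probability is l_45/l_40 = 12,833/18,782 = 0.683261.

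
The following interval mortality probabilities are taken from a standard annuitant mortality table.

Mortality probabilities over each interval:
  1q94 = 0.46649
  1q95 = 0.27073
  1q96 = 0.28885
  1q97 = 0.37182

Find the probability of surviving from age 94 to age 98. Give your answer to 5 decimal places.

The overall survival probability is (1 − 0.46649) × (1 − 0.27073) × (1 − 0.28885) × (1 − 0.37182).
= 0.53351 × 0.72927 × 0.71115 × 0.62818 = 0.173811.

0.17381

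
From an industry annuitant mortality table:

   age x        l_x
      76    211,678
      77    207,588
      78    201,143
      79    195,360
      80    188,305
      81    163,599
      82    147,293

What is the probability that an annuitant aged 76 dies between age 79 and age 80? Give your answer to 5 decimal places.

0.03333

This is the probability of reaching 79 but not 80, conditional on being alive at 76: (l_79 − l_80) / l_76.
= (195,360 − 188,305) / 211,678 = 7,055 / 211,678 = 0.033329.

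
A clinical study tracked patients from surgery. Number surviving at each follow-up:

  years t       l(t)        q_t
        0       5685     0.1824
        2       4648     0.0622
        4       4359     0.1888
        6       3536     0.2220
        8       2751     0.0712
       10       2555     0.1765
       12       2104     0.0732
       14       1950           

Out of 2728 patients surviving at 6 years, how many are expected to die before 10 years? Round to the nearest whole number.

757

The relevant probability is 1 − 2555/3536 = 0.277432.
Expected number = 2728 × 0.277432 = 757.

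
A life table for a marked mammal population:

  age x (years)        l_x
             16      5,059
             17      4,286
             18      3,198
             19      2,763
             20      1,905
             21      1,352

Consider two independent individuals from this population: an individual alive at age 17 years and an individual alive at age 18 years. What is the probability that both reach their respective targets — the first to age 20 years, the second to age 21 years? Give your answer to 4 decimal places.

0.1879

p₁ = l_20/l_17 = 1,905/4,286 = 0.444470; p₂ = l_21/l_18 = 1,352/3,198 = 0.422764.
P(both) = p₁ × p₂ = 0.444470 × 0.422764 = 0.187906.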